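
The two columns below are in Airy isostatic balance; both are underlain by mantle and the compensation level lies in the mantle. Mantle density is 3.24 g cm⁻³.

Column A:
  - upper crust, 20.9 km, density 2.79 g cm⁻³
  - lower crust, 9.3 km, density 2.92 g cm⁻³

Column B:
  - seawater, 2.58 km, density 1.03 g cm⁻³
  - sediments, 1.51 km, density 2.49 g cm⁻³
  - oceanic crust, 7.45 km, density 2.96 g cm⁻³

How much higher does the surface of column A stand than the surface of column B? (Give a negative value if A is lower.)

For any compensation level in the mantle, the mantle terms cancel and isostasy reduces to e = (Σt_A − Σt_B) − (Σ(ρt)_A − Σ(ρt)_B) / ρ_m.
Σt_A = 30.2 km; Σt_B = 11.54 km; Σ(ρt)_A = 85.467; Σ(ρt)_B = 28.4693 (in km·g cm⁻³).
e = (30.2 − 11.54) − (85.467 − 28.4693) / 3.24 = 1.07 km.

1.07 km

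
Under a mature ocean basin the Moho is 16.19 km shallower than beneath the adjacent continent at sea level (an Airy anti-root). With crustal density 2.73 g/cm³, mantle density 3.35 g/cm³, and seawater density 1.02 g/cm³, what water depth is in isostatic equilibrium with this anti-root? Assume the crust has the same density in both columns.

5.87 km

Replacing a thickness d of crust by seawater at the top must be balanced by replacing crust with mantle at the base: d (ρ_c − ρ_w) = a (ρ_m − ρ_c).
d = a (ρ_m − ρ_c)/(ρ_c − ρ_w) = 16.19 km × 0.62/1.71 = 5.87 km.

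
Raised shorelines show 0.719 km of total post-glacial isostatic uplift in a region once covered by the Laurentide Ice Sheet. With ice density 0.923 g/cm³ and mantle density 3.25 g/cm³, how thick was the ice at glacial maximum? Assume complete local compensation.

2.53 km

u = t ρ_ice/ρ_m → t = u ρ_m/ρ_ice = 0.719 km × 3.25/0.923 = 2.53 km.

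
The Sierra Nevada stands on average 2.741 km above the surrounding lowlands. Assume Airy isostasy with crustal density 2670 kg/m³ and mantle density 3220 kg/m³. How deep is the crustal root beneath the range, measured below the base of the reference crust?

By Archimedes' principle applied to the lithosphere: the weight of the topography is balanced by the buoyancy of the root, ρ_c h = (ρ_m − ρ_c) r.
r = h · ρ_c / (ρ_m − ρ_c) = 2.741 km × 2670 / (3220 − 2670) = 13.3 km.

13.3 km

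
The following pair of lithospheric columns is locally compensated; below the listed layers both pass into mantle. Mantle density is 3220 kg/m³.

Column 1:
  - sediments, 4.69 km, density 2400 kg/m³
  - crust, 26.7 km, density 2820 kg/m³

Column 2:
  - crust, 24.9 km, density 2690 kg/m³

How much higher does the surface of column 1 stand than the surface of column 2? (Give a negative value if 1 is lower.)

0.413 km

For any compensation level in the mantle, the mantle terms cancel and isostasy reduces to e = (Σt_1 − Σt_2) − (Σ(ρt)_1 − Σ(ρt)_2) / ρ_m.
Σt_1 = 31.39 km; Σt_2 = 24.9 km; Σ(ρt)_1 = 86550; Σ(ρt)_2 = 66981 (in km·kg/m³).
e = (31.39 − 24.9) − (86550 − 66981) / 3220 = 0.413 km.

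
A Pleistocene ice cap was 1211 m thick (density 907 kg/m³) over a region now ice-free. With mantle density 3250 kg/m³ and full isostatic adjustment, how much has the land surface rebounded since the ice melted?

338 m

Removing the load lets mantle flow back in; uplift u satisfies ρ_ice t = ρ_m u.
u = t ρ_ice/ρ_m = 1211 m × 907/3250 = 338 m.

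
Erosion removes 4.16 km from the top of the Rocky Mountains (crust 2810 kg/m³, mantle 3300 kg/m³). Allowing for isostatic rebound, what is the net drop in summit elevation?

Rebound u = e ρ_c/ρ_m = 4.16 km × 2810/3300 = 3.542 km.
Net surface drop = e − u = 4.16 km − 3.542 km = e (ρ_m − ρ_c)/ρ_m = 0.618 km.

0.618 km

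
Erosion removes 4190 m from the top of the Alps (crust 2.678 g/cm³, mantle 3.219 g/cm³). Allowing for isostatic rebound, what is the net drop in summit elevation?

704 m

Rebound u = e ρ_c/ρ_m = 4190 m × 2.678/3.219 = 3486 m.
Net surface drop = e − u = 4190 m − 3486 m = e (ρ_m − ρ_c)/ρ_m = 704 m.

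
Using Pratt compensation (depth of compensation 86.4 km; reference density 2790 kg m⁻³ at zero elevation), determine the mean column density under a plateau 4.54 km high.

2650 kg m⁻³

Pratt balance: ρ_ref D = ρ (D + h).
ρ = ρ_ref D/(D + h) = 2790 × 86.4 km/(86.4 km + 4.54 km) = 2650 kg m⁻³.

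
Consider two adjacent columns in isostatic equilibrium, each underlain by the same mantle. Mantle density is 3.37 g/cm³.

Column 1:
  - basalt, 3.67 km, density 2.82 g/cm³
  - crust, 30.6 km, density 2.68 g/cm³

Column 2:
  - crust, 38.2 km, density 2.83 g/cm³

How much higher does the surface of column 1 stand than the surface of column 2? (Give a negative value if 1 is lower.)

For any compensation level in the mantle, the mantle terms cancel and isostasy reduces to e = (Σt_1 − Σt_2) − (Σ(ρt)_1 − Σ(ρt)_2) / ρ_m.
Σt_1 = 34.27 km; Σt_2 = 38.2 km; Σ(ρt)_1 = 92.3574; Σ(ρt)_2 = 108.106 (in km·g/cm³).
e = (34.27 − 38.2) − (92.3574 − 108.106) / 3.37 = 0.743 km.

0.743 km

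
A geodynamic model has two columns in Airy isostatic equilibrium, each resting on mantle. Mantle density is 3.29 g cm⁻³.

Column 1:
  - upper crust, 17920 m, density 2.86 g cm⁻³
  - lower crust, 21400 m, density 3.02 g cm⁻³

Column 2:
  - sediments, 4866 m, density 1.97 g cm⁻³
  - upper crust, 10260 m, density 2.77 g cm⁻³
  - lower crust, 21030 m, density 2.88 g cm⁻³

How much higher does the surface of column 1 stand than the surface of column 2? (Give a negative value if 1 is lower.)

−2100 m

For any compensation level in the mantle, the mantle terms cancel and isostasy reduces to e = (Σt_1 − Σt_2) − (Σ(ρt)_1 − Σ(ρt)_2) / ρ_m.
Σt_1 = 39320 m; Σt_2 = 36156 m; Σ(ρt)_1 = 115879.2; Σ(ρt)_2 = 98572.62 (in m·g cm⁻³).
e = (39320 − 36156) − (115879.2 − 98572.62) / 3.29 = −2100 m.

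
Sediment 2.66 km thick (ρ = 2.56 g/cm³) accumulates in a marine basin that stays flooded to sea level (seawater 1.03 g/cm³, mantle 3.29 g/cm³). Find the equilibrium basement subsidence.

1.8 km

Submarine loading: the sediment displaces seawater, and the subsidence is in turn flooded, so s (ρ_m − ρ_w) = t (ρ_sed − ρ_w).
s = 2.66 km × (2.56 − 1.03) / (3.29 − 1.03) = 1.8 km.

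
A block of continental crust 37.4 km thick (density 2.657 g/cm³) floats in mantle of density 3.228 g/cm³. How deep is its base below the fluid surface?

30.8 km

Draft d = t ρ_obj/ρ_fluid = 37.4 km × 2.657/3.228 = 30.8 km.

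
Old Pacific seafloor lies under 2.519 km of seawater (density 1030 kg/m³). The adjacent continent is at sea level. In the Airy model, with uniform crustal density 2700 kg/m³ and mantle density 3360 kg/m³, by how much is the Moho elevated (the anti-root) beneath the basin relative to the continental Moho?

6.37 km

By Archimedes' principle applied to the lithosphere: replacing crust with seawater at the top is compensated by replacing crust with mantle at the base: d (ρ_c − ρ_w) = a (ρ_m − ρ_c).
a = d (ρ_c − ρ_w)/(ρ_m − ρ_c) = 2.519 km × 1670/660 = 6.37 km.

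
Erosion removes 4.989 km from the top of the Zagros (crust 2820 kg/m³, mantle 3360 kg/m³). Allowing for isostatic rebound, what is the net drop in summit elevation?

0.802 km

Rebound u = e ρ_c/ρ_m = 4.989 km × 2820/3360 = 4.187 km.
Net surface drop = e − u = 4.989 km − 4.187 km = e (ρ_m − ρ_c)/ρ_m = 0.802 km.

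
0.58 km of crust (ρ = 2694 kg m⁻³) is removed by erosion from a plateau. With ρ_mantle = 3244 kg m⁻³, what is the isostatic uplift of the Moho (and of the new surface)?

0.482 km

Unloading: uplift u = e ρ_c/ρ_m = 0.58 km × 2694/3244 = 0.482 km.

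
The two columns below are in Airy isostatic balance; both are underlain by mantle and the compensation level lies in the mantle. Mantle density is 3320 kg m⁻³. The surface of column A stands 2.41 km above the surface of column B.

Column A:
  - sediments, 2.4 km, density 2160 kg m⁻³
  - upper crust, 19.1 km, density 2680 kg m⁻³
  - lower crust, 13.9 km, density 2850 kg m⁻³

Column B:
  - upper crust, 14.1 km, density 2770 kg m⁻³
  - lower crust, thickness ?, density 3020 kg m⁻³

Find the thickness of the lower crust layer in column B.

Take the compensation level at the base of the deeper column (depth z_c below the surface of column A) and equate Σ ρ_i t_i down to z_c; mantle fills any gap and the z_c terms cancel.
Column A: 2.4×2160 + 19.1×2680 + 13.9×2850 + (z_c − 35.4)×3320
Column B: 2.41×0 + 14.1×2770 + x×3020 + (z_c − 2.41 − 14.1 − x)×3320
The z_c×3320 term appears on both sides and cancels. Collect the known terms of each column as K = Σ(ρt)_known − 3320 × (depth of known layers): K_A = 95987 − 3320×35.4 = −21541; K_B = 39057 − 3320×(2.41 + 14.1) = −15756.2.
Balance: K_A = K_B − x×(3320 − 3020), so x = (K_B − K_A)/(3320 − 3020) = 5784.8/300 = 19.3 km.

19.3 km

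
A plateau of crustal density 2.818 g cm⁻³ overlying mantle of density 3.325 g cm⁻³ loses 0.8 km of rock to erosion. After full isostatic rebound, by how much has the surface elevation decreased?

0.122 km

Rebound u = e ρ_c/ρ_m = 0.8 km × 2.818/3.325 = 0.678 km.
Net surface drop = e − u = 0.8 km − 0.678 km = e (ρ_m − ρ_c)/ρ_m = 0.122 km.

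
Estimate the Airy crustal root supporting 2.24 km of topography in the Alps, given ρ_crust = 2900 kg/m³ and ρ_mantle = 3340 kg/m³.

Equating mass per unit area of the two columns: the weight of the topography is balanced by the buoyancy of the root, ρ_c h = (ρ_m − ρ_c) r.
r = h · ρ_c / (ρ_m − ρ_c) = 2.24 km × 2900 / (3340 − 2900) = 14.8 km.

14.8 km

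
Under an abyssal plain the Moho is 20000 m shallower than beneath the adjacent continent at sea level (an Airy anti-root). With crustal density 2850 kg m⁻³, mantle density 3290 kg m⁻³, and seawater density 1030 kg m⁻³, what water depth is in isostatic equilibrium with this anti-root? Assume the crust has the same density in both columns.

4840 m

Replacing a thickness d of crust by seawater at the top must be balanced by replacing crust with mantle at the base: d (ρ_c − ρ_w) = a (ρ_m − ρ_c).
d = a (ρ_m − ρ_c)/(ρ_c − ρ_w) = 20000 m × 440/1820 = 4840 m.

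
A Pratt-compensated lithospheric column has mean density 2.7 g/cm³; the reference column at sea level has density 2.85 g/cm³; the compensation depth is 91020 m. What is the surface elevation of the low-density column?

ρ_ref D = ρ (D + h) → h = D (ρ_ref − ρ)/ρ.
h = 91020 m × (2.85 − 2.7)/2.7 = 5060 m.

5060 m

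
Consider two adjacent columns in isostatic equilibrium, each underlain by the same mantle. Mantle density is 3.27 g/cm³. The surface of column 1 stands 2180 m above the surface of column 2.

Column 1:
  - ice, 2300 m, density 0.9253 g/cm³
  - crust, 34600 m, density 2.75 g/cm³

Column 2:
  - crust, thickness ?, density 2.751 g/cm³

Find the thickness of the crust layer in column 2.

31300 m

Take the compensation level at the base of the deeper column (depth z_c below the surface of column 1) and equate Σ ρ_i t_i down to z_c; mantle fills any gap and the z_c terms cancel.
Column 1: 2300×0.9253 + 34600×2.75 + (z_c − 36900)×3.27
Column 2: 2180×0 + x×2.751 + (z_c − 2180 − 0 − x)×3.27
The z_c×3.27 term appears on both sides and cancels. Collect the known terms of each column as K = Σ(ρt)_known − 3.27 × (depth of known layers): K_1 = 97278.19 − 3.27×36900 = −23384.81; K_2 = 0 − 3.27×(2180 + 0) = −7128.6.
Balance: K_1 = K_2 − x×(3.27 − 2.751), so x = (K_2 − K_1)/(3.27 − 2.751) = 16256.2/0.519 = 31300 m.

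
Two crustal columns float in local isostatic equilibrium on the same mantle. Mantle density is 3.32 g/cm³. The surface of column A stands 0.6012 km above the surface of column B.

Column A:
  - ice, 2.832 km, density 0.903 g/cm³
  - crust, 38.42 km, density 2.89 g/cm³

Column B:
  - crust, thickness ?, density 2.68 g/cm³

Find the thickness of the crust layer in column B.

Take the compensation level at the base of the deeper column (depth z_c below the surface of column A) and equate Σ ρ_i t_i down to z_c; mantle fills any gap and the z_c terms cancel.
Column A: 2.832×0.903 + 38.42×2.89 + (z_c − 41.252)×3.32
Column B: 0.6012×0 + x×2.68 + (z_c − 0.6012 − 0 − x)×3.32
The z_c×3.32 term appears on both sides and cancels. Collect the known terms of each column as K = Σ(ρt)_known − 3.32 × (depth of known layers): K_A = 113.591096 − 3.32×41.252 = −23.365544; K_B = 0 − 3.32×(0.6012 + 0) = −1.995984.
Balance: K_A = K_B − x×(3.32 − 2.68), so x = (K_B − K_A)/(3.32 − 2.68) = 21.3696/0.64 = 33.4 km.

33.4 km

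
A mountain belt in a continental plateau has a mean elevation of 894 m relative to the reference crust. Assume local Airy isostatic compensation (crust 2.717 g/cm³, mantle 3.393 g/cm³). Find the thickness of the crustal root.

3590 m

Balancing pressure at the compensation depth: the weight of the topography is balanced by the buoyancy of the root, ρ_c h = (ρ_m − ρ_c) r.
r = h · ρ_c / (ρ_m − ρ_c) = 894 m × 2.717 / (3.393 − 2.717) = 3590 m.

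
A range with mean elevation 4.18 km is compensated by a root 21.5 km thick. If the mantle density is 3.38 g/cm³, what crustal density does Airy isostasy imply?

2.83 g/cm³

ρ_c h = (ρ_m − ρ_c) r → ρ_c (h + r) = ρ_m r → ρ_c = ρ_m r / (h + r).
ρ_c = 3.38 × 21.5 km / (4.18 km + 21.5 km) = 2.83 g/cm³.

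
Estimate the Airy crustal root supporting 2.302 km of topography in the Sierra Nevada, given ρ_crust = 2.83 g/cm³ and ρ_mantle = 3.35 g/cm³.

For local isostatic compensation: the weight of the topography is balanced by the buoyancy of the root, ρ_c h = (ρ_m − ρ_c) r.
r = h · ρ_c / (ρ_m − ρ_c) = 2.302 km × 2.83 / (3.35 − 2.83) = 12.5 km.

12.5 km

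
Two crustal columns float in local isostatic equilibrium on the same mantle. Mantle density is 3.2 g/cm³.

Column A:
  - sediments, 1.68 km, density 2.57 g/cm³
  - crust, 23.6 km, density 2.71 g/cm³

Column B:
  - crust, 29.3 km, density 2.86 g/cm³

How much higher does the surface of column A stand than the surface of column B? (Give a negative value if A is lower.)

For any compensation level in the mantle, the mantle terms cancel and isostasy reduces to e = (Σt_A − Σt_B) − (Σ(ρt)_A − Σ(ρt)_B) / ρ_m.
Σt_A = 25.28 km; Σt_B = 29.3 km; Σ(ρt)_A = 68.2736; Σ(ρt)_B = 83.798 (in km·g/cm³).
e = (25.28 − 29.3) − (68.2736 − 83.798) / 3.2 = 0.831 km.

0.831 km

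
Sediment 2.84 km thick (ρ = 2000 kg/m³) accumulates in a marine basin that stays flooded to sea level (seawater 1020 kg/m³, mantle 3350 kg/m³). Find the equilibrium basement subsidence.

1.19 km

Submarine loading: the sediment displaces seawater, and the subsidence is in turn flooded, so s (ρ_m − ρ_w) = t (ρ_sed − ρ_w).
s = 2.84 km × (2000 − 1020) / (3350 − 1020) = 1.19 km.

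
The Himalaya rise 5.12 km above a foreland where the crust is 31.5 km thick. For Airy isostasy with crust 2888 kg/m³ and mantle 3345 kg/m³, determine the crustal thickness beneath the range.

Root depth r = h ρ_c / (ρ_m − ρ_c) = 5.12 km × 2888 / 457 = 32.36 km.
Total thickness = T + h + r = 31.5 km + 5.12 km + 32.36 km = 69 km.

69 km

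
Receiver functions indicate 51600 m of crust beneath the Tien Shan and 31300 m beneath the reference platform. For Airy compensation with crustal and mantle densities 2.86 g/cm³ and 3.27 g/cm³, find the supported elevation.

2550 m

Excess crust Δ = 51600 m − 31300 m = 20300 m, split between elevation h and root r with h + r = Δ.
Airy balance ρ_c h = (ρ_m − ρ_c) r gives r = h ρ_c/(ρ_m − ρ_c), so h (1 + ρ_c/(ρ_m − ρ_c)) = Δ, i.e. h = Δ (ρ_m − ρ_c)/ρ_m.
h = 20300 m × 0.41/3.27 = 2550 m.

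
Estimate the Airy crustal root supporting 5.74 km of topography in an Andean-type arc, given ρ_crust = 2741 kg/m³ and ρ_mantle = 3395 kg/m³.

In Airy isostatic equilibrium: the weight of the topography is balanced by the buoyancy of the root, ρ_c h = (ρ_m − ρ_c) r.
r = h · ρ_c / (ρ_m − ρ_c) = 5.74 km × 2741 / (3395 − 2741) = 24.1 km.

24.1 km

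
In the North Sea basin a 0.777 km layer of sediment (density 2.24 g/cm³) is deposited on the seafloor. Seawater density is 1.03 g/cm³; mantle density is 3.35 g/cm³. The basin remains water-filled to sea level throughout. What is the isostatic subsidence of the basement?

0.405 km

Submarine loading: the sediment displaces seawater, and the subsidence is in turn flooded, so s (ρ_m − ρ_w) = t (ρ_sed − ρ_w).
s = 0.777 km × (2.24 − 1.03) / (3.35 − 1.03) = 0.405 km.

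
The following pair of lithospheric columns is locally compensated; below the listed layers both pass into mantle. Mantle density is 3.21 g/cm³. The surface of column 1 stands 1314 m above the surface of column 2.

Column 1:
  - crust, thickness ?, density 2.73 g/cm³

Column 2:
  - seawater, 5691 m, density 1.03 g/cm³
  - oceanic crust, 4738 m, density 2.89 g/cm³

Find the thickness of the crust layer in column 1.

37800 m

Take the compensation level at the base of the deeper column (depth z_c below the surface of column 1) and equate Σ ρ_i t_i down to z_c; mantle fills any gap and the z_c terms cancel.
Column 1: x×2.73 + (z_c − 0 − x)×3.21
Column 2: 1314×0 + 5691×1.03 + 4738×2.89 + (z_c − 1314 − 10429)×3.21
The z_c×3.21 term appears on both sides and cancels. Collect the known terms of each column as K = Σ(ρt)_known − 3.21 × (depth of known layers): K_1 = 0 − 3.21×0 = 0; K_2 = 19554.55 − 3.21×(1314 + 10429) = −18140.48.
Balance: K_1 − x×(3.21 − 2.73) = K_2, so x = (K_1 − K_2)/(3.21 − 2.73) = 18140.5/0.48 = 37800 m.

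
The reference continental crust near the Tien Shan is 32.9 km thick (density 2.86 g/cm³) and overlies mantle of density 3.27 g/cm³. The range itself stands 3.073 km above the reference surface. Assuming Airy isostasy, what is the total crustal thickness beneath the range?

57.4 km

Root depth r = h ρ_c / (ρ_m − ρ_c) = 3.073 km × 2.86 / 0.41 = 21.44 km.
Total thickness = T + h + r = 32.9 km + 3.073 km + 21.44 km = 57.4 km.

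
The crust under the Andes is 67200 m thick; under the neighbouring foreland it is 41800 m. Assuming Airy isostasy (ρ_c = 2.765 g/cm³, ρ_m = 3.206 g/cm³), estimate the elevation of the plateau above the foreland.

Excess crust Δ = 67200 m − 41800 m = 25400 m, split between elevation h and root r with h + r = Δ.
Airy balance ρ_c h = (ρ_m − ρ_c) r gives r = h ρ_c/(ρ_m − ρ_c), so h (1 + ρ_c/(ρ_m − ρ_c)) = Δ, i.e. h = Δ (ρ_m − ρ_c)/ρ_m.
h = 25400 m × 0.441/3.206 = 3490 m.

3490 m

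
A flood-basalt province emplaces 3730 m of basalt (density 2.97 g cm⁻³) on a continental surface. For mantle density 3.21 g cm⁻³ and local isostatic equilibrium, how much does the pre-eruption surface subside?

Subaerial loading: s = t ρ_load / ρ_m.
s = 3730 m × 2.97/3.21 = 3450 m.

3450 m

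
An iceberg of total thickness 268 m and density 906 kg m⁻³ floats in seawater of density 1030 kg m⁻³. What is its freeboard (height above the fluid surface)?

Floating equilibrium: submerged depth d = t ρ_obj/ρ_fluid = 268 m × 906/1030 = 235.7 m.
Freeboard = t − d = 268 m − 235.7 m = 32.3 m.

32.3 m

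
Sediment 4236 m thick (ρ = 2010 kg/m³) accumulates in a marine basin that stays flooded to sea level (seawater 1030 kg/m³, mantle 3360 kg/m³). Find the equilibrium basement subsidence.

1780 m

Submarine loading: the sediment displaces seawater, and the subsidence is in turn flooded, so s (ρ_m − ρ_w) = t (ρ_sed − ρ_w).
s = 4236 m × (2010 − 1030) / (3360 − 1030) = 1780 m.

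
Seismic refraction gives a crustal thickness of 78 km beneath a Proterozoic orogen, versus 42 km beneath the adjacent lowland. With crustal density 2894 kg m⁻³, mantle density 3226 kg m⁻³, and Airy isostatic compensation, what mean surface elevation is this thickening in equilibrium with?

Excess crust Δ = 78 km − 42 km = 36 km, split between elevation h and root r with h + r = Δ.
Airy balance ρ_c h = (ρ_m − ρ_c) r gives r = h ρ_c/(ρ_m − ρ_c), so h (1 + ρ_c/(ρ_m − ρ_c)) = Δ, i.e. h = Δ (ρ_m − ρ_c)/ρ_m.
h = 36 km × 332/3226 = 3.7 km.

3.7 km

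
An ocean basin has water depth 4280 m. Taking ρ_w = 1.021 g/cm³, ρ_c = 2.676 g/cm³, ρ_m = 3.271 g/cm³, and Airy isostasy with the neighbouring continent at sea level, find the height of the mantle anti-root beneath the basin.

11900 m

Isostatic balance requires: replacing crust with seawater at the top is compensated by replacing crust with mantle at the base: d (ρ_c − ρ_w) = a (ρ_m − ρ_c).
a = d (ρ_c − ρ_w)/(ρ_m − ρ_c) = 4280 m × 1.655/0.595 = 11900 m.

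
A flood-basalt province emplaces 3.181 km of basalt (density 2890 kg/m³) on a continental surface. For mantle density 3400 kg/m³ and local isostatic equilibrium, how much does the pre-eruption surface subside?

2.7 km

Subaerial loading: s = t ρ_load / ρ_m.
s = 3.181 km × 2890/3400 = 2.7 km.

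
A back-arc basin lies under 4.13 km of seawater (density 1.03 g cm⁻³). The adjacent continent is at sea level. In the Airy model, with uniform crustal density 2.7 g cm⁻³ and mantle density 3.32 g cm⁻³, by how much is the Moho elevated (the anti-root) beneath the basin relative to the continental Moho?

11.1 km

In Airy isostatic equilibrium: replacing crust with seawater at the top is compensated by replacing crust with mantle at the base: d (ρ_c − ρ_w) = a (ρ_m − ρ_c).
a = d (ρ_c − ρ_w)/(ρ_m − ρ_c) = 4.13 km × 1.67/0.62 = 11.1 km.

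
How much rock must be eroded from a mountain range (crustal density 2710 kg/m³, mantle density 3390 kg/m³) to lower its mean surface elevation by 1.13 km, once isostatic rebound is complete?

Net drop Δ = e − u = e − e ρ_c/ρ_m = e (ρ_m − ρ_c)/ρ_m.
e = Δ ρ_m/(ρ_m − ρ_c) = 1.13 km × 3390/680 = 5.63 km.

5.63 km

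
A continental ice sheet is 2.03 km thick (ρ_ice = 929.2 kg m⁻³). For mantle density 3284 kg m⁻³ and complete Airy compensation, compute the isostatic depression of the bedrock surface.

0.574 km

Equating mass per unit area of the two columns: the ice load ρ_ice t is balanced by mantle displaced below, ρ_m s.
s = t ρ_ice / ρ_m = 2.03 km × 929.2/3284 = 0.574 km.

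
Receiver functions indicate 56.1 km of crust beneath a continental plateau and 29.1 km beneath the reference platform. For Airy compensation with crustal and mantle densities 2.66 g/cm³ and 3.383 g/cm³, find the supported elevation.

5.77 km

Excess crust Δ = 56.1 km − 29.1 km = 27 km, split between elevation h and root r with h + r = Δ.
Airy balance ρ_c h = (ρ_m − ρ_c) r gives r = h ρ_c/(ρ_m − ρ_c), so h (1 + ρ_c/(ρ_m − ρ_c)) = Δ, i.e. h = Δ (ρ_m − ρ_c)/ρ_m.
h = 27 km × 0.723/3.383 = 5.77 km.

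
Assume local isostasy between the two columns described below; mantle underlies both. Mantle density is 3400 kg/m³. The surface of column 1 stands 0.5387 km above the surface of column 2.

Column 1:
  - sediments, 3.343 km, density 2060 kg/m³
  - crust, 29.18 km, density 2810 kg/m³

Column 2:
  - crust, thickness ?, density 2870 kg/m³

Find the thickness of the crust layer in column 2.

37.5 km

Take the compensation level at the base of the deeper column (depth z_c below the surface of column 1) and equate Σ ρ_i t_i down to z_c; mantle fills any gap and the z_c terms cancel.
Column 1: 3.343×2060 + 29.18×2810 + (z_c − 32.523)×3400
Column 2: 0.5387×0 + x×2870 + (z_c − 0.5387 − 0 − x)×3400
The z_c×3400 term appears on both sides and cancels. Collect the known terms of each column as K = Σ(ρt)_known − 3400 × (depth of known layers): K_1 = 88882.38 − 3400×32.523 = −21695.82; K_2 = 0 − 3400×(0.5387 + 0) = −1831.58.
Balance: K_1 = K_2 − x×(3400 − 2870), so x = (K_2 − K_1)/(3400 − 2870) = 19864.2/530 = 37.5 km.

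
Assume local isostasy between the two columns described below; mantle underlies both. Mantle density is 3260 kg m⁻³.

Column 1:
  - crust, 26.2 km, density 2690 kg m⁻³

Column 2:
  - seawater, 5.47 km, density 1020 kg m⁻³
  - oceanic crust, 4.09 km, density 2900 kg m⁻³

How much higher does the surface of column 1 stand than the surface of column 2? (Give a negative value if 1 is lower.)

For any compensation level in the mantle, the mantle terms cancel and isostasy reduces to e = (Σt_1 − Σt_2) − (Σ(ρt)_1 − Σ(ρt)_2) / ρ_m.
Σt_1 = 26.2 km; Σt_2 = 9.56 km; Σ(ρt)_1 = 70478; Σ(ρt)_2 = 17440.4 (in km·kg m⁻³).
e = (26.2 − 9.56) − (70478 − 17440.4) / 3260 = 0.371 km.

0.371 km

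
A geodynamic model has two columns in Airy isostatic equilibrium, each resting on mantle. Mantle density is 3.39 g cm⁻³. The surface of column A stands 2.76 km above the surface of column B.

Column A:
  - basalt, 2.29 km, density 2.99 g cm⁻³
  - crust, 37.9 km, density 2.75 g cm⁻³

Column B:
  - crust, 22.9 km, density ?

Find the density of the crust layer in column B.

Take the compensation level at the base of the deeper column (depth z_c below the surface of column A) and equate Σ ρ_i t_i down to z_c; mantle fills any gap and the z_c terms cancel.
Column A: 2.29×2.99 + 37.9×2.75 + (z_c − 40.19)×3.39
Column B: 2.76×0 + 22.9×ρ + (z_c − 2.76 − 22.9)×3.39
The z_c×3.39 term appears on both sides and cancels. Collect the known terms of each column as K = Σ(ρt)_known − 3.39 × (depth of known layers): K_A = 111.0721 − 3.39×40.19 = −25.172; K_B = 0 − 3.39×(2.76 + 22.9) = −86.9874.
Balance: K_A = K_B + 22.9×ρ, so ρ = (K_A − K_B)/22.9 = 61.8154/22.9 = 2.7 g cm⁻³.

2.7 g cm⁻³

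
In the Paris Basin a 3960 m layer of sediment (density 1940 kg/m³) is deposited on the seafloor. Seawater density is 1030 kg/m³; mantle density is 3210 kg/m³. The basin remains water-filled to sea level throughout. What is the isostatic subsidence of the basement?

Submarine loading: the sediment displaces seawater, and the subsidence is in turn flooded, so s (ρ_m − ρ_w) = t (ρ_sed − ρ_w).
s = 3960 m × (1940 − 1030) / (3210 − 1030) = 1650 m.

1650 m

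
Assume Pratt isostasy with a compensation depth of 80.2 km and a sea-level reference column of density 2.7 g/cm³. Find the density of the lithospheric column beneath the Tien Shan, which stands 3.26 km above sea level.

Pratt balance: ρ_ref D = ρ (D + h).
ρ = ρ_ref D/(D + h) = 2.7 × 80.2 km/(80.2 km + 3.26 km) = 2.59 g/cm³.

2.59 g/cm³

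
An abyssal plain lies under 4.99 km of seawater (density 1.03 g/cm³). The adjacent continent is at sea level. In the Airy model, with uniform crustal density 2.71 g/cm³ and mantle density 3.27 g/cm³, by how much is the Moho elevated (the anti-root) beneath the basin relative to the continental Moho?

Isostatic balance requires: replacing crust with seawater at the top is compensated by replacing crust with mantle at the base: d (ρ_c − ρ_w) = a (ρ_m − ρ_c).
a = d (ρ_c − ρ_w)/(ρ_m − ρ_c) = 4.99 km × 1.68/0.56 = 15 km.

15 km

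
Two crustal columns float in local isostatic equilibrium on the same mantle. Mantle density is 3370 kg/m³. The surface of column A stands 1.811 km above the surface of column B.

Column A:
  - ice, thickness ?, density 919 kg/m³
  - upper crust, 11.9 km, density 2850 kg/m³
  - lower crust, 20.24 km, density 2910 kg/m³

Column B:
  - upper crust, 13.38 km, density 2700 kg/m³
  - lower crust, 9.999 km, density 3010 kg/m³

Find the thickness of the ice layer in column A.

Take the compensation level at the base of the deeper column (depth z_c below the surface of column A) and equate Σ ρ_i t_i down to z_c; mantle fills any gap and the z_c terms cancel.
Column A: x×919 + 11.9×2850 + 20.24×2910 + (z_c − 32.14 − x)×3370
Column B: 1.811×0 + 13.38×2700 + 9.999×3010 + (z_c − 1.811 − 23.379)×3370
The z_c×3370 term appears on both sides and cancels. Collect the known terms of each column as K = Σ(ρt)_known − 3370 × (depth of known layers): K_A = 92813.4 − 3370×32.14 = −15498.4; K_B = 66222.99 − 3370×(1.811 + 23.379) = −18667.31.
Balance: K_A − x×(3370 − 919) = K_B, so x = (K_A − K_B)/(3370 − 919) = 3168.91/2451 = 1.29 km.

1.29 km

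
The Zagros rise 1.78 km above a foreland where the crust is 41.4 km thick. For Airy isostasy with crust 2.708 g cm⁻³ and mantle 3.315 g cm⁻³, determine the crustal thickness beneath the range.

51.1 km

Root depth r = h ρ_c / (ρ_m − ρ_c) = 1.78 km × 2.708 / 0.607 = 7.941 km.
Total thickness = T + h + r = 41.4 km + 1.78 km + 7.941 km = 51.1 km.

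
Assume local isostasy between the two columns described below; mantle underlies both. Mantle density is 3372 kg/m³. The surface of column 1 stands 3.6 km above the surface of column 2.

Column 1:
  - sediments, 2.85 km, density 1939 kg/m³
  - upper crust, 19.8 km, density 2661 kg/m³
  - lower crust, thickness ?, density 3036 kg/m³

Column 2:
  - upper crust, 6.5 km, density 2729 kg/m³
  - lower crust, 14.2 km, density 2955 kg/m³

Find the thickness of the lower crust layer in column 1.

12.1 km

Take the compensation level at the base of the deeper column (depth z_c below the surface of column 1) and equate Σ ρ_i t_i down to z_c; mantle fills any gap and the z_c terms cancel.
Column 1: 2.85×1939 + 19.8×2661 + x×3036 + (z_c − 22.65 − x)×3372
Column 2: 3.6×0 + 6.5×2729 + 14.2×2955 + (z_c − 3.6 − 20.7)×3372
The z_c×3372 term appears on both sides and cancels. Collect the known terms of each column as K = Σ(ρt)_known − 3372 × (depth of known layers): K_1 = 58213.95 − 3372×22.65 = −18161.85; K_2 = 59699.5 − 3372×(3.6 + 20.7) = −22240.1.
Balance: K_1 − x×(3372 − 3036) = K_2, so x = (K_1 − K_2)/(3372 − 3036) = 4078.25/336 = 12.1 km.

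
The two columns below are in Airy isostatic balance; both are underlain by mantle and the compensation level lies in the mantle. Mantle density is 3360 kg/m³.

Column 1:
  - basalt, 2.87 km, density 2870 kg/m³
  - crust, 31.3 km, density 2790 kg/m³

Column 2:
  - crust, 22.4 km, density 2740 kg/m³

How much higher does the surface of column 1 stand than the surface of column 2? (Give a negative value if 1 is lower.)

1.6 km

For any compensation level in the mantle, the mantle terms cancel and isostasy reduces to e = (Σt_1 − Σt_2) − (Σ(ρt)_1 − Σ(ρt)_2) / ρ_m.
Σt_1 = 34.17 km; Σt_2 = 22.4 km; Σ(ρt)_1 = 95563.9; Σ(ρt)_2 = 61376 (in km·kg/m³).
e = (34.17 − 22.4) − (95563.9 − 61376) / 3360 = 1.6 km.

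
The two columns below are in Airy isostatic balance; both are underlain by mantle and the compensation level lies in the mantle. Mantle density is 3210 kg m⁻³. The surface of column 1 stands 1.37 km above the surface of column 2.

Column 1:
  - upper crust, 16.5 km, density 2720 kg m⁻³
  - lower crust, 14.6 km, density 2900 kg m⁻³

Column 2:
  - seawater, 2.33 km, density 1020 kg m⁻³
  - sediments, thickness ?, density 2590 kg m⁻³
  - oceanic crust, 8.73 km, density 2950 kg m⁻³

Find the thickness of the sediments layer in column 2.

1.36 km

Take the compensation level at the base of the deeper column (depth z_c below the surface of column 1) and equate Σ ρ_i t_i down to z_c; mantle fills any gap and the z_c terms cancel.
Column 1: 16.5×2720 + 14.6×2900 + (z_c − 31.1)×3210
Column 2: 1.37×0 + 2.33×1020 + x×2590 + 8.73×2950 + (z_c − 1.37 − 11.06 − x)×3210
The z_c×3210 term appears on both sides and cancels. Collect the known terms of each column as K = Σ(ρt)_known − 3210 × (depth of known layers): K_1 = 87220 − 3210×31.1 = −12611; K_2 = 28130.1 − 3210×(1.37 + 11.06) = −11770.2.
Balance: K_1 = K_2 − x×(3210 − 2590), so x = (K_2 − K_1)/(3210 − 2590) = 840.8/620 = 1.36 km.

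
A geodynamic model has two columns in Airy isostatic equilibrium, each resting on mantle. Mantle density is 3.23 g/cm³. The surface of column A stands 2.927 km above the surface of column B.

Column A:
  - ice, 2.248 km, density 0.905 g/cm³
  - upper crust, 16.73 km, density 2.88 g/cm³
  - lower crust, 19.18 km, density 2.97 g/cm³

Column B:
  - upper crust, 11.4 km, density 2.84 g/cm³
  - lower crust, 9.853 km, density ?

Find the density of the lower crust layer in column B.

3.01 g/cm³

Take the compensation level at the base of the deeper column (depth z_c below the surface of column A) and equate Σ ρ_i t_i down to z_c; mantle fills any gap and the z_c terms cancel.
Column A: 2.248×0.905 + 16.73×2.88 + 19.18×2.97 + (z_c − 38.158)×3.23
Column B: 2.927×0 + 11.4×2.84 + 9.853×ρ + (z_c − 2.927 − 21.253)×3.23
The z_c×3.23 term appears on both sides and cancels. Collect the known terms of each column as K = Σ(ρt)_known − 3.23 × (depth of known layers): K_A = 107.18144 − 3.23×38.158 = −16.0689; K_B = 32.376 − 3.23×(2.927 + 21.253) = −45.7254.
Balance: K_A = K_B + 9.853×ρ, so ρ = (K_A − K_B)/9.853 = 29.6565/9.853 = 3.01 g/cm³.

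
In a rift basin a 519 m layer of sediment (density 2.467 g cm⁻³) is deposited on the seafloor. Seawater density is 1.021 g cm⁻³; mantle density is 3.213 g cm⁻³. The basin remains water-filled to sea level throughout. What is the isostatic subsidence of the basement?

Submarine loading: the sediment displaces seawater, and the subsidence is in turn flooded, so s (ρ_m − ρ_w) = t (ρ_sed − ρ_w).
s = 519 m × (2.467 − 1.021) / (3.213 − 1.021) = 342 m.

342 m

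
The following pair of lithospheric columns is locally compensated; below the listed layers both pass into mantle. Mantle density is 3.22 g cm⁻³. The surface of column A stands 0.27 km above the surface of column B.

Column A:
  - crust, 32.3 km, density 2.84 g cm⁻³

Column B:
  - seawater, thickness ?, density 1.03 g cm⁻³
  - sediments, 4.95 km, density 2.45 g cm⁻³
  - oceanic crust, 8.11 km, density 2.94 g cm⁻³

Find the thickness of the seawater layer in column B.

Take the compensation level at the base of the deeper column (depth z_c below the surface of column A) and equate Σ ρ_i t_i down to z_c; mantle fills any gap and the z_c terms cancel.
Column A: 32.3×2.84 + (z_c − 32.3)×3.22
Column B: 0.27×0 + x×1.03 + 4.95×2.45 + 8.11×2.94 + (z_c − 0.27 − 13.06 − x)×3.22
The z_c×3.22 term appears on both sides and cancels. Collect the known terms of each column as K = Σ(ρt)_known − 3.22 × (depth of known layers): K_A = 91.732 − 3.22×32.3 = −12.274; K_B = 35.9709 − 3.22×(0.27 + 13.06) = −6.9517.
Balance: K_A = K_B − x×(3.22 − 1.03), so x = (K_B − K_A)/(3.22 − 1.03) = 5.3223/2.19 = 2.43 km.

2.43 km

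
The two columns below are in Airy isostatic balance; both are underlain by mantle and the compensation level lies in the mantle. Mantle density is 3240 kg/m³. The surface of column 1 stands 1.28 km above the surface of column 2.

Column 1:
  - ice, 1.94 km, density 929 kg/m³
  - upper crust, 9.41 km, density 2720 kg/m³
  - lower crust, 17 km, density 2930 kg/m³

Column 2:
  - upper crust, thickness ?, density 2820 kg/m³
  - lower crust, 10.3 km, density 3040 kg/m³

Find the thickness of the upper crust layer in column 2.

20.1 km

Take the compensation level at the base of the deeper column (depth z_c below the surface of column 1) and equate Σ ρ_i t_i down to z_c; mantle fills any gap and the z_c terms cancel.
Column 1: 1.94×929 + 9.41×2720 + 17×2930 + (z_c − 28.35)×3240
Column 2: 1.28×0 + x×2820 + 10.3×3040 + (z_c − 1.28 − 10.3 − x)×3240
The z_c×3240 term appears on both sides and cancels. Collect the known terms of each column as K = Σ(ρt)_known − 3240 × (depth of known layers): K_1 = 77207.46 − 3240×28.35 = −14646.54; K_2 = 31312 − 3240×(1.28 + 10.3) = −6207.2.
Balance: K_1 = K_2 − x×(3240 − 2820), so x = (K_2 − K_1)/(3240 − 2820) = 8439.34/420 = 20.1 km.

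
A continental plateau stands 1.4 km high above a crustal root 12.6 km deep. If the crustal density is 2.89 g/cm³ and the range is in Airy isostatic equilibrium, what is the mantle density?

3.21 g/cm³

Airy balance: ρ_c h = (ρ_m − ρ_c) r → ρ_m = ρ_c (1 + h/r).
ρ_m = 2.89 × (1 + 1.4 km/12.6 km) = 3.21 g/cm³.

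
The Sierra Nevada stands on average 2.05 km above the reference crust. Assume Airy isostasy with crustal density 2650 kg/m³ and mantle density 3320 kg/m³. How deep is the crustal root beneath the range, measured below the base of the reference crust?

8.11 km

For local isostatic compensation: the weight of the topography is balanced by the buoyancy of the root, ρ_c h = (ρ_m − ρ_c) r.
r = h · ρ_c / (ρ_m − ρ_c) = 2.05 km × 2650 / (3320 − 2650) = 8.11 km.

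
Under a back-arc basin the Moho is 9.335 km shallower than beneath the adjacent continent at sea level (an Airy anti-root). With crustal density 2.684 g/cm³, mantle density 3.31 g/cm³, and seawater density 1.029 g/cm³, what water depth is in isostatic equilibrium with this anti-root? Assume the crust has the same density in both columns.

3.53 km

Replacing a thickness d of crust by seawater at the top must be balanced by replacing crust with mantle at the base: d (ρ_c − ρ_w) = a (ρ_m − ρ_c).
d = a (ρ_m − ρ_c)/(ρ_c − ρ_w) = 9.335 km × 0.626/1.655 = 3.53 km.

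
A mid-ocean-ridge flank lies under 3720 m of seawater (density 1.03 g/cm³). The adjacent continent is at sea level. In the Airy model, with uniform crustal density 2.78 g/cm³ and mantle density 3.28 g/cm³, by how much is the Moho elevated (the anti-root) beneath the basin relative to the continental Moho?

13000 m

Equating mass per unit area of the two columns: replacing crust with seawater at the top is compensated by replacing crust with mantle at the base: d (ρ_c − ρ_w) = a (ρ_m − ρ_c).
a = d (ρ_c − ρ_w)/(ρ_m − ρ_c) = 3720 m × 1.75/0.5 = 13000 m.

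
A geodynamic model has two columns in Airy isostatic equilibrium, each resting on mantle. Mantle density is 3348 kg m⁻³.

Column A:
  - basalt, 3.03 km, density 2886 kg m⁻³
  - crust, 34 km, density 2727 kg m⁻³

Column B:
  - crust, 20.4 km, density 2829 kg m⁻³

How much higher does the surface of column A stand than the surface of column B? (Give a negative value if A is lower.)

For any compensation level in the mantle, the mantle terms cancel and isostasy reduces to e = (Σt_A − Σt_B) − (Σ(ρt)_A − Σ(ρt)_B) / ρ_m.
Σt_A = 37.03 km; Σt_B = 20.4 km; Σ(ρt)_A = 101462.58; Σ(ρt)_B = 57711.6 (in km·kg m⁻³).
e = (37.03 − 20.4) − (101462.58 − 57711.6) / 3348 = 3.56 km.

3.56 km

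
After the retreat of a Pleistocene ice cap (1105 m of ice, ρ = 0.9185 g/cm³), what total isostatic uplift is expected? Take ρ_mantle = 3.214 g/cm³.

316 m

Removing the load lets mantle flow back in; uplift u satisfies ρ_ice t = ρ_m u.
u = t ρ_ice/ρ_m = 1105 m × 0.9185/3.214 = 316 m.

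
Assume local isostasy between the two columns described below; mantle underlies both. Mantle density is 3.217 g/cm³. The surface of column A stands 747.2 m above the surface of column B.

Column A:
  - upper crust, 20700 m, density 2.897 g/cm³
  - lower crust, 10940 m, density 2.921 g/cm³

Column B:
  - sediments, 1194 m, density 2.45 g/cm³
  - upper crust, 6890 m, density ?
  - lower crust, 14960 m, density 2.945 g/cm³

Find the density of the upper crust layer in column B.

2.86 g/cm³

Take the compensation level at the base of the deeper column (depth z_c below the surface of column A) and equate Σ ρ_i t_i down to z_c; mantle fills any gap and the z_c terms cancel.
Column A: 20700×2.897 + 10940×2.921 + (z_c − 31640)×3.217
Column B: 747.2×0 + 1194×2.45 + 6890×ρ + 14960×2.945 + (z_c − 747.2 − 23044)×3.217
The z_c×3.217 term appears on both sides and cancels. Collect the known terms of each column as K = Σ(ρt)_known − 3.217 × (depth of known layers): K_A = 91923.64 − 3.217×31640 = −9862.24; K_B = 46982.5 − 3.217×(747.2 + 23044) = −29553.7904.
Balance: K_A = K_B + 6890×ρ, so ρ = (K_A − K_B)/6890 = 19691.6/6890 = 2.86 g/cm³.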